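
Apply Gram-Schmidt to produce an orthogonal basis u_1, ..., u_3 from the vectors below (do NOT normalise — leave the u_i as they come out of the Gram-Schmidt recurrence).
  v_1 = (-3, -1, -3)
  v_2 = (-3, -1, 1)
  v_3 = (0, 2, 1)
Orthogonal basis:
  u_1 = (-3, -1, -3)
  u_2 = (-36/19, -12/19, 40/19)
  u_3 = (-3/5, 9/5, 0)

Apply the Gram-Schmidt recurrence
  u_1 = v_1
  u_i = v_i − Σ_{j<i} ((v_i · u_j) / (u_j · u_j)) · u_j.

Step by step this gives:
  u_1 = (-3, -1, -3)
  u_2 = (-36/19, -12/19, 40/19)
  u_3 = (-3/5, 9/5, 0)

Orthogonality check:
  u_2 · u_1 = 0 (should be 0)
  u_3 · u_1 = 0 (should be 0)
  u_3 · u_2 = 0 (should be 0)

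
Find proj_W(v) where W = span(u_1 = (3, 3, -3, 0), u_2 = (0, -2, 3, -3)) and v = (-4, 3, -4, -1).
proj_W(v) = (-9/41, 51/41, -81/41, 90/41)

Set up U = [u_1 | ... | u_2] ∈ R^(4×2). The projector onto W = col(U) is P = U (U^T U)^(-1) U^T.
Compute U^T U =
  [27, -15]
  [-15, 22],
and U^T v = (9, -15).
Solve U^T U · c = U^T v for the coefficients: c = (-3/41, -30/41). The projection is proj_W(v) = U c.
Check: (v - proj_W(v)) · u_1 = 0  (should be 0).
Check: (v - proj_W(v)) · u_2 = 0  (should be 0).
Result: proj_W(v) = (-9/41, 51/41, -81/41, 90/41).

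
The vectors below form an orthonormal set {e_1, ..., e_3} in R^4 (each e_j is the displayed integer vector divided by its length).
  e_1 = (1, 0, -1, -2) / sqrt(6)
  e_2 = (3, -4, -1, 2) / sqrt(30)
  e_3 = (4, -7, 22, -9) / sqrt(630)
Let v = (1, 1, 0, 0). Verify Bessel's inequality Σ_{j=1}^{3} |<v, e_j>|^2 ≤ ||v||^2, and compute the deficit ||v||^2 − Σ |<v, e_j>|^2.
Σ |<v, e_j>|^2 = 3/14; ||v||^2 = 2; deficit = 25/14

Write each e_j = u_j / sqrt(<u_j, u_j>) where u_j is the displayed integer vector. Then <v, e_j> = <v, u_j> / sqrt(<u_j, u_j>), so |<v, e_j>|^2 = <v, u_j>^2 / <u_j, u_j>.
Coefficients: <v, e_1> = 1/sqrt(6), <v, e_2> = -1/sqrt(30), <v, e_3> = -3/sqrt(630).
Square and sum: Σ |<v, e_j>|^2 = 3/14.
Compute ||v||^2 = v·v = 2.
Deficit = 2 − 3/14 = 25/14 ≥ 0, confirming Bessel's inequality. (The deficit equals ||v − Σ <v,e_j> e_j||^2, the squared distance from v to span{e_j}.)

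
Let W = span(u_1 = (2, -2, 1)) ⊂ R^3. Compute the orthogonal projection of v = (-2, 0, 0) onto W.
proj_W(v) = (-8/9, 8/9, -4/9)

Set up U = [u_1 | ... | u_1] ∈ R^(3×1). The projector onto W = col(U) is P = U (U^T U)^(-1) U^T.
Compute U^T U =
  [9],
and U^T v = (-4).
Solve U^T U · c = U^T v for the coefficients: c = (-4/9). The projection is proj_W(v) = U c.
Check: (v - proj_W(v)) · u_1 = 0  (should be 0).
Result: proj_W(v) = (-8/9, 8/9, -4/9).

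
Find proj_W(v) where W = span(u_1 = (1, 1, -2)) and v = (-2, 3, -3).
proj_W(v) = (7/6, 7/6, -7/3)

Set up U = [u_1 | ... | u_1] ∈ R^(3×1). The projector onto W = col(U) is P = U (U^T U)^(-1) U^T.
Compute U^T U =
  [6],
and U^T v = (7).
Solve U^T U · c = U^T v for the coefficients: c = (7/6). The projection is proj_W(v) = U c.
Check: (v - proj_W(v)) · u_1 = 0  (should be 0).
Result: proj_W(v) = (7/6, 7/6, -7/3).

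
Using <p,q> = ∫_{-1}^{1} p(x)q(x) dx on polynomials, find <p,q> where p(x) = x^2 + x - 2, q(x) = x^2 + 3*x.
<p,q> = 16/15

Expand the product: p(x)·q(x) = x^4 + 4*x^3 + x^2 - 6*x.
∫_{-1}^{1} of each monomial x^k gives [2/(k+1) if k even, 0 if k odd]. Integrating term-by-term (or equivalently evaluating the antiderivative F(x) = x^5/5 + x^4 + x^3/3 - 3*x^2 at the endpoints):
  F(1) − F(−1) = -22/15 − (-38/15) = 16/15.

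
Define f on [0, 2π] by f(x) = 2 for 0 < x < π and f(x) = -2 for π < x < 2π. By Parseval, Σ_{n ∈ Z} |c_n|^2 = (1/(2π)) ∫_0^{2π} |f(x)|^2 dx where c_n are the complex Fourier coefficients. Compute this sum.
Σ |c_n|^2 = 4

Parseval equates the L^2 energy of f (normalised by 1/(2π)) with the ℓ^2 sum of its Fourier coefficients: (1/(2π)) ∫_0^{2π} |f|^2 = Σ |c_n|^2.
Compute the left side: (1/(2π)) [∫_0^π 2^2 dx + ∫_π^{2π} (-2)^2 dx] = (1/(2π)) · (4π + 4π) = (4 + 4)/2 = 4.
So Σ_{n ∈ Z} |c_n|^2 = 4.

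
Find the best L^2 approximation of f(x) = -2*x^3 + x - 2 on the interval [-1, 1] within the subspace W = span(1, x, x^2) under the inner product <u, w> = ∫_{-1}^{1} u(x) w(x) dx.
g(x) = -x/5 - 2

The best approximation g ∈ W is the orthogonal projection of f onto W. Writing g = a_0 + a_1 x + a_2 x^2, the coefficients solve the normal equations G · a = b where
  G_{ij} = <φ_i, φ_j> and b_i = <f, φ_i>, with φ_0 = 1, φ_1 = x, φ_2 = x^2.
G =
  [2, 0, 2/3]
  [0, 2/3, 0]
  [2/3, 0, 2/5],
b = (-4, -2/15, -4/3).
Solving gives a_0 = -2, a_1 = -1/5, a_2 = 0, so
  g(x) = -x/5 - 2.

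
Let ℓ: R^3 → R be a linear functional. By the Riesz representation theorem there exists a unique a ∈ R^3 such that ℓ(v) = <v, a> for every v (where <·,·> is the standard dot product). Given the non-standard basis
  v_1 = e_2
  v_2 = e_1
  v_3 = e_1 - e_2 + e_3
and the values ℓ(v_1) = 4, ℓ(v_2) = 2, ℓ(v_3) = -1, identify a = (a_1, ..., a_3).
a = (2, 4, 1)

Write a = (a_1, ..., a_3) in the standard basis. For each basis vector v_i, ℓ(v_i) = <v_i, a> is a linear equation in the a_j's. Collect the n equations into a matrix system V a = ℓ, where row i of V is v_i (expressed in the standard basis). Since V is invertible (lower-triangular with 1s on the diagonal, up to permutation), solve by back-substitution:
  V =
[[0, 1, 0],
 [1, 0, 0],
 [1, -1, 1]]
  V a = (4, 2, -1)
Solving gives a = (2, 4, 1).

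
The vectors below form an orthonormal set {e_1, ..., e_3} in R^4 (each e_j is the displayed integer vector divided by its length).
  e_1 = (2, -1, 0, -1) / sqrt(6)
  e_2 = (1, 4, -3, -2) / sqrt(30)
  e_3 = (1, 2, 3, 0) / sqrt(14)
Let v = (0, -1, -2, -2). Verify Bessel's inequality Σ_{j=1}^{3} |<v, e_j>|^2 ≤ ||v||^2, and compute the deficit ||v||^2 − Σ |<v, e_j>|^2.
Σ |<v, e_j>|^2 = 509/70; ||v||^2 = 9; deficit = 121/70

Write each e_j = u_j / sqrt(<u_j, u_j>) where u_j is the displayed integer vector. Then <v, e_j> = <v, u_j> / sqrt(<u_j, u_j>), so |<v, e_j>|^2 = <v, u_j>^2 / <u_j, u_j>.
Coefficients: <v, e_1> = 3/sqrt(6), <v, e_2> = 6/sqrt(30), <v, e_3> = -8/sqrt(14).
Square and sum: Σ |<v, e_j>|^2 = 509/70.
Compute ||v||^2 = v·v = 9.
Deficit = 9 − 509/70 = 121/70 ≥ 0, confirming Bessel's inequality. (The deficit equals ||v − Σ <v,e_j> e_j||^2, the squared distance from v to span{e_j}.)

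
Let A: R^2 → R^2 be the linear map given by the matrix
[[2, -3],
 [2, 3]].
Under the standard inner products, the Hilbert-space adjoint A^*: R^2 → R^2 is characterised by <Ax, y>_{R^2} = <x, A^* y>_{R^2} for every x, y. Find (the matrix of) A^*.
A^* = A^T =
[[2, 2],
 [-3, 3]]

For real matrices with standard dot products, the defining identity <Ax, y> = <x, A^* y> gives (Ax)^T y = x^T (A^*) y, i.e. x^T A^T y = x^T (A^*) y. Since this holds for all x, y, we must have A^* = A^T. Therefore
A^* =
[[2, 2],
 [-3, 3]].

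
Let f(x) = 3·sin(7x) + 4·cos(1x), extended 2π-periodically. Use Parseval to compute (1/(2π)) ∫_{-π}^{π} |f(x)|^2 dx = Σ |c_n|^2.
Σ |c_n|^2 = 25/2

Expand |f|^2 and use orthogonality of {sin(nx), cos(mx)} on [-π, π]:
  ∫_{-π}^{π} sin(nx)^2 dx = π, ∫ cos(mx)^2 dx = π, and cross terms integrate to 0.
So ∫_{-π}^{π} f(x)^2 dx = 3^2 · π + 4^2 · π = (9 + 16)π.
Divide by 2π: (9 + 16)/2 = 25/2.
By Parseval, this equals Σ |c_n|^2.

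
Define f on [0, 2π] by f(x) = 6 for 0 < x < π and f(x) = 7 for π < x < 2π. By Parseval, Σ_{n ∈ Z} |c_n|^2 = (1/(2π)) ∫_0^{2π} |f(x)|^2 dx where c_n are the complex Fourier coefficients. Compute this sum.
Σ |c_n|^2 = 85/2

Parseval equates the L^2 energy of f (normalised by 1/(2π)) with the ℓ^2 sum of its Fourier coefficients: (1/(2π)) ∫_0^{2π} |f|^2 = Σ |c_n|^2.
Compute the left side: (1/(2π)) [∫_0^π 6^2 dx + ∫_π^{2π} 7^2 dx] = (1/(2π)) · (36π + 49π) = (36 + 49)/2 = 85/2.
So Σ_{n ∈ Z} |c_n|^2 = 85/2.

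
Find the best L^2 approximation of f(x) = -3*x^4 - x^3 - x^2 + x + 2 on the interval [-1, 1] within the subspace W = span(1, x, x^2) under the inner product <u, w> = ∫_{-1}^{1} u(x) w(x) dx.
g(x) = -25*x^2/7 + 2*x/5 + 79/35

The best approximation g ∈ W is the orthogonal projection of f onto W. Writing g = a_0 + a_1 x + a_2 x^2, the coefficients solve the normal equations G · a = b where
  G_{ij} = <φ_i, φ_j> and b_i = <f, φ_i>, with φ_0 = 1, φ_1 = x, φ_2 = x^2.
G =
  [2, 0, 2/3]
  [0, 2/3, 0]
  [2/3, 0, 2/5],
b = (32/15, 4/15, 8/105).
Solving gives a_0 = 79/35, a_1 = 2/5, a_2 = -25/7, so
  g(x) = -25*x^2/7 + 2*x/5 + 79/35.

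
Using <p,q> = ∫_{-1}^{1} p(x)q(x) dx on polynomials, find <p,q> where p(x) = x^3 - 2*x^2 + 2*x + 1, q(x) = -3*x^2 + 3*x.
<p,q> = 28/5

Expand the product: p(x)·q(x) = -3*x^5 + 9*x^4 - 12*x^3 + 3*x^2 + 3*x.
∫_{-1}^{1} of each monomial x^k gives [2/(k+1) if k even, 0 if k odd]. Integrating term-by-term (or equivalently evaluating the antiderivative F(x) = -x^6/2 + 9*x^5/5 - 3*x^4 + x^3 + 3*x^2/2 at the endpoints):
  F(1) − F(−1) = 4/5 − (-24/5) = 28/5.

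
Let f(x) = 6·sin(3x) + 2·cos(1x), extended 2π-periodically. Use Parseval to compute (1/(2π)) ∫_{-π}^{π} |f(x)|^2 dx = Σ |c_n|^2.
Σ |c_n|^2 = 20

Expand |f|^2 and use orthogonality of {sin(nx), cos(mx)} on [-π, π]:
  ∫_{-π}^{π} sin(nx)^2 dx = π, ∫ cos(mx)^2 dx = π, and cross terms integrate to 0.
So ∫_{-π}^{π} f(x)^2 dx = 6^2 · π + 2^2 · π = (36 + 4)π.
Divide by 2π: (36 + 4)/2 = 20.
By Parseval, this equals Σ |c_n|^2.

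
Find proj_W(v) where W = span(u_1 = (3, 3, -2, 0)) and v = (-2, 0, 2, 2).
proj_W(v) = (-15/11, -15/11, 10/11, 0)

Set up U = [u_1 | ... | u_1] ∈ R^(4×1). The projector onto W = col(U) is P = U (U^T U)^(-1) U^T.
Compute U^T U =
  [22],
and U^T v = (-10).
Solve U^T U · c = U^T v for the coefficients: c = (-5/11). The projection is proj_W(v) = U c.
Check: (v - proj_W(v)) · u_1 = 0  (should be 0).
Result: proj_W(v) = (-15/11, -15/11, 10/11, 0).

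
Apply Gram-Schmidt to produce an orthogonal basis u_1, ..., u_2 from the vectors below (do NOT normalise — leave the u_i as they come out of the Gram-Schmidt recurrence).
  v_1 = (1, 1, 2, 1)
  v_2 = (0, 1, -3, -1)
Orthogonal basis:
  u_1 = (1, 1, 2, 1)
  u_2 = (6/7, 13/7, -9/7, -1/7)

Apply the Gram-Schmidt recurrence
  u_1 = v_1
  u_i = v_i − Σ_{j<i} ((v_i · u_j) / (u_j · u_j)) · u_j.

Step by step this gives:
  u_1 = (1, 1, 2, 1)
  u_2 = (6/7, 13/7, -9/7, -1/7)

Orthogonality check:
  u_2 · u_1 = 0 (should be 0)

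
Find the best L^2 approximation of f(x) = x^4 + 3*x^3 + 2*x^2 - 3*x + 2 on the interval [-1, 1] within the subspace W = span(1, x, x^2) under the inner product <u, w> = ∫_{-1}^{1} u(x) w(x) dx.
g(x) = 20*x^2/7 - 6*x/5 + 67/35

The best approximation g ∈ W is the orthogonal projection of f onto W. Writing g = a_0 + a_1 x + a_2 x^2, the coefficients solve the normal equations G · a = b where
  G_{ij} = <φ_i, φ_j> and b_i = <f, φ_i>, with φ_0 = 1, φ_1 = x, φ_2 = x^2.
G =
  [2, 0, 2/3]
  [0, 2/3, 0]
  [2/3, 0, 2/5],
b = (86/15, -4/5, 254/105).
Solving gives a_0 = 67/35, a_1 = -6/5, a_2 = 20/7, so
  g(x) = 20*x^2/7 - 6*x/5 + 67/35.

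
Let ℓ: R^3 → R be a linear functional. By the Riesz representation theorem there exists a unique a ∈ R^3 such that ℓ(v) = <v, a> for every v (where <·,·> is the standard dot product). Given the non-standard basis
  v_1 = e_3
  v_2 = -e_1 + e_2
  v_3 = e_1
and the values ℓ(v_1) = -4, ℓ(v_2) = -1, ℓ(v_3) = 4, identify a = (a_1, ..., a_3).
a = (4, 3, -4)

Write a = (a_1, ..., a_3) in the standard basis. For each basis vector v_i, ℓ(v_i) = <v_i, a> is a linear equation in the a_j's. Collect the n equations into a matrix system V a = ℓ, where row i of V is v_i (expressed in the standard basis). Since V is invertible (lower-triangular with 1s on the diagonal, up to permutation), solve by back-substitution:
  V =
[[0, 0, 1],
 [-1, 1, 0],
 [1, 0, 0]]
  V a = (-4, -1, 4)
Solving gives a = (4, 3, -4).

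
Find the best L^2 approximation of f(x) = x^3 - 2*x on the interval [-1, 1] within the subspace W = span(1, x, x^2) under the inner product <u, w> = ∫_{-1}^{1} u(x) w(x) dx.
g(x) = -7*x/5

The best approximation g ∈ W is the orthogonal projection of f onto W. Writing g = a_0 + a_1 x + a_2 x^2, the coefficients solve the normal equations G · a = b where
  G_{ij} = <φ_i, φ_j> and b_i = <f, φ_i>, with φ_0 = 1, φ_1 = x, φ_2 = x^2.
G =
  [2, 0, 2/3]
  [0, 2/3, 0]
  [2/3, 0, 2/5],
b = (0, -14/15, 0).
Solving gives a_0 = 0, a_1 = -7/5, a_2 = 0, so
  g(x) = -7*x/5.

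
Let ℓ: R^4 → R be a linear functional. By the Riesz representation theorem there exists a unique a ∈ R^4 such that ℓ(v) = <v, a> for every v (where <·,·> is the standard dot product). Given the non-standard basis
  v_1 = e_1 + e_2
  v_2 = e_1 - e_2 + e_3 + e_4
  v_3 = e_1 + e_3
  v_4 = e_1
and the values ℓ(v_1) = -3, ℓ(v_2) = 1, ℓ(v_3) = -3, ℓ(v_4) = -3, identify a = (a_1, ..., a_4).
a = (-3, 0, 0, 4)

Write a = (a_1, ..., a_4) in the standard basis. For each basis vector v_i, ℓ(v_i) = <v_i, a> is a linear equation in the a_j's. Collect the n equations into a matrix system V a = ℓ, where row i of V is v_i (expressed in the standard basis). Since V is invertible (lower-triangular with 1s on the diagonal, up to permutation), solve by back-substitution:
  V =
[[1, 1, 0, 0],
 [1, -1, 1, 1],
 [1, 0, 1, 0],
 [1, 0, 0, 0]]
  V a = (-3, 1, -3, -3)
Solving gives a = (-3, 0, 0, 4).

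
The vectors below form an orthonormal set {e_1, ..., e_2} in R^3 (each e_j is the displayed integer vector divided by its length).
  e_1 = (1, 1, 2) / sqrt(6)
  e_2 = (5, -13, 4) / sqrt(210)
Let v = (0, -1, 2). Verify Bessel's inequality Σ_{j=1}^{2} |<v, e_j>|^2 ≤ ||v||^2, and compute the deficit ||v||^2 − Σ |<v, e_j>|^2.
Σ |<v, e_j>|^2 = 18/5; ||v||^2 = 5; deficit = 7/5

Write each e_j = u_j / sqrt(<u_j, u_j>) where u_j is the displayed integer vector. Then <v, e_j> = <v, u_j> / sqrt(<u_j, u_j>), so |<v, e_j>|^2 = <v, u_j>^2 / <u_j, u_j>.
Coefficients: <v, e_1> = 3/sqrt(6), <v, e_2> = 21/sqrt(210).
Square and sum: Σ |<v, e_j>|^2 = 18/5.
Compute ||v||^2 = v·v = 5.
Deficit = 5 − 18/5 = 7/5 ≥ 0, confirming Bessel's inequality. (The deficit equals ||v − Σ <v,e_j> e_j||^2, the squared distance from v to span{e_j}.)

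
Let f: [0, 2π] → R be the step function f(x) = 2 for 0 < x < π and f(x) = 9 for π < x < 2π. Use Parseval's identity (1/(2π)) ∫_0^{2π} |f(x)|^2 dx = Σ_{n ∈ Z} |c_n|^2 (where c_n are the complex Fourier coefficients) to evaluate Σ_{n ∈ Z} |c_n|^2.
Σ |c_n|^2 = 85/2

Parseval equates the L^2 energy of f (normalised by 1/(2π)) with the ℓ^2 sum of its Fourier coefficients: (1/(2π)) ∫_0^{2π} |f|^2 = Σ |c_n|^2.
Compute the left side: (1/(2π)) [∫_0^π 2^2 dx + ∫_π^{2π} 9^2 dx] = (1/(2π)) · (4π + 81π) = (4 + 81)/2 = 85/2.
So Σ_{n ∈ Z} |c_n|^2 = 85/2.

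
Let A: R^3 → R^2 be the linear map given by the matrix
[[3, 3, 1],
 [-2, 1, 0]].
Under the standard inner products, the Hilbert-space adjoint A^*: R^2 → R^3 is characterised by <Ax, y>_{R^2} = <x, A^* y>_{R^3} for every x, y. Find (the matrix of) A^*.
A^* = A^T =
[[3, -2],
 [3, 1],
 [1, 0]]

For real matrices with standard dot products, the defining identity <Ax, y> = <x, A^* y> gives (Ax)^T y = x^T (A^*) y, i.e. x^T A^T y = x^T (A^*) y. Since this holds for all x, y, we must have A^* = A^T. Therefore
A^* =
[[3, -2],
 [3, 1],
 [1, 0]].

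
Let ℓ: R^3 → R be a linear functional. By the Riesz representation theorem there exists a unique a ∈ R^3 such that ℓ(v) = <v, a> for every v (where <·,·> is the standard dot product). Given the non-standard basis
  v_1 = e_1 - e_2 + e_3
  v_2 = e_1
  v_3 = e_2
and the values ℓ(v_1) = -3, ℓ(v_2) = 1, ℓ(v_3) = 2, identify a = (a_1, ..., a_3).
a = (1, 2, -2)

Write a = (a_1, ..., a_3) in the standard basis. For each basis vector v_i, ℓ(v_i) = <v_i, a> is a linear equation in the a_j's. Collect the n equations into a matrix system V a = ℓ, where row i of V is v_i (expressed in the standard basis). Since V is invertible (lower-triangular with 1s on the diagonal, up to permutation), solve by back-substitution:
  V =
[[1, -1, 1],
 [1, 0, 0],
 [0, 1, 0]]
  V a = (-3, 1, 2)
Solving gives a = (1, 2, -2).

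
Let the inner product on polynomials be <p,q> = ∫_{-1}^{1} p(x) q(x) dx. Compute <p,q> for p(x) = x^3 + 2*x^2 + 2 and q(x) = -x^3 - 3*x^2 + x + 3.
<p,q> = 68/7

Expand the product: p(x)·q(x) = -x^6 - 5*x^5 - 5*x^4 + 3*x^3 + 2*x + 6.
∫_{-1}^{1} of each monomial x^k gives [2/(k+1) if k even, 0 if k odd]. Integrating term-by-term (or equivalently evaluating the antiderivative F(x) = -x^7/7 - 5*x^6/6 - x^5 + 3*x^4/4 + x^2 + 6*x at the endpoints):
  F(1) − F(−1) = 485/84 − (-331/84) = 68/7.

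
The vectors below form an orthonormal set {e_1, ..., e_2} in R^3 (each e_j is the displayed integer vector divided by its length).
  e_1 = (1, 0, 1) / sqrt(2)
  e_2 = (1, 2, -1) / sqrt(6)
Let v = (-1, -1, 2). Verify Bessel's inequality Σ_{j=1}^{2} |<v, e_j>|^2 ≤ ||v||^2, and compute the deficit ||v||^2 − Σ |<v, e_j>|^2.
Σ |<v, e_j>|^2 = 14/3; ||v||^2 = 6; deficit = 4/3

Write each e_j = u_j / sqrt(<u_j, u_j>) where u_j is the displayed integer vector. Then <v, e_j> = <v, u_j> / sqrt(<u_j, u_j>), so |<v, e_j>|^2 = <v, u_j>^2 / <u_j, u_j>.
Coefficients: <v, e_1> = 1/sqrt(2), <v, e_2> = -5/sqrt(6).
Square and sum: Σ |<v, e_j>|^2 = 14/3.
Compute ||v||^2 = v·v = 6.
Deficit = 6 − 14/3 = 4/3 ≥ 0, confirming Bessel's inequality. (The deficit equals ||v − Σ <v,e_j> e_j||^2, the squared distance from v to span{e_j}.)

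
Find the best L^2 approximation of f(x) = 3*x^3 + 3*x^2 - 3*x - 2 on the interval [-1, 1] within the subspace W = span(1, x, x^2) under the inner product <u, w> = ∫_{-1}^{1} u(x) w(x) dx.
g(x) = 3*x^2 - 6*x/5 - 2

The best approximation g ∈ W is the orthogonal projection of f onto W. Writing g = a_0 + a_1 x + a_2 x^2, the coefficients solve the normal equations G · a = b where
  G_{ij} = <φ_i, φ_j> and b_i = <f, φ_i>, with φ_0 = 1, φ_1 = x, φ_2 = x^2.
G =
  [2, 0, 2/3]
  [0, 2/3, 0]
  [2/3, 0, 2/5],
b = (-2, -4/5, -2/15).
Solving gives a_0 = -2, a_1 = -6/5, a_2 = 3, so
  g(x) = 3*x^2 - 6*x/5 - 2.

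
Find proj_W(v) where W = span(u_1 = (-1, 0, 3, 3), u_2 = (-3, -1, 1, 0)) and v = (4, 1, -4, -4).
proj_W(v) = (671/173, 155/173, -773/173, -618/173)

Set up U = [u_1 | ... | u_2] ∈ R^(4×2). The projector onto W = col(U) is P = U (U^T U)^(-1) U^T.
Compute U^T U =
  [19, 6]
  [6, 11],
and U^T v = (-28, -17).
Solve U^T U · c = U^T v for the coefficients: c = (-206/173, -155/173). The projection is proj_W(v) = U c.
Check: (v - proj_W(v)) · u_1 = 0  (should be 0).
Check: (v - proj_W(v)) · u_2 = 0  (should be 0).
Result: proj_W(v) = (671/173, 155/173, -773/173, -618/173).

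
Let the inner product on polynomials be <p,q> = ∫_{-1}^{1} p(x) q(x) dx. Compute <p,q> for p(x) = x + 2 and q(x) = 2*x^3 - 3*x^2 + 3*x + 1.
<p,q> = 14/5

Expand the product: p(x)·q(x) = 2*x^4 + x^3 - 3*x^2 + 7*x + 2.
∫_{-1}^{1} of each monomial x^k gives [2/(k+1) if k even, 0 if k odd]. Integrating term-by-term (or equivalently evaluating the antiderivative F(x) = 2*x^5/5 + x^4/4 - x^3 + 7*x^2/2 + 2*x at the endpoints):
  F(1) − F(−1) = 103/20 − (47/20) = 14/5.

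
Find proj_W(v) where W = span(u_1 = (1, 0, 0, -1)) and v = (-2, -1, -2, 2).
proj_W(v) = (-2, 0, 0, 2)

Set up U = [u_1 | ... | u_1] ∈ R^(4×1). The projector onto W = col(U) is P = U (U^T U)^(-1) U^T.
Compute U^T U =
  [2],
and U^T v = (-4).
Solve U^T U · c = U^T v for the coefficients: c = (-2). The projection is proj_W(v) = U c.
Check: (v - proj_W(v)) · u_1 = 0  (should be 0).
Result: proj_W(v) = (-2, 0, 0, 2).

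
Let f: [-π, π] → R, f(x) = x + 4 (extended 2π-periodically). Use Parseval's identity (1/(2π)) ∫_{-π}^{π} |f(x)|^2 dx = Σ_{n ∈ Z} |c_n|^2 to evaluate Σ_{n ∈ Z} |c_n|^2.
Σ |c_n|^2 = π^2/3 + 16

Expand and integrate term by term over [-π, π]:
  ∫ (x)^2 dx = 1·(2π^3/3); ∫ 2·1·(4)·x dx = 0 (odd integrand); ∫ 4^2 dx = 16·2π.
So (1/(2π)) ∫_{-π}^{π} (x + 4)^2 dx = 1π^2/3 + 16 = π^2/3 + 16.
Parseval ⇒ Σ |c_n|^2 = π^2/3 + 16.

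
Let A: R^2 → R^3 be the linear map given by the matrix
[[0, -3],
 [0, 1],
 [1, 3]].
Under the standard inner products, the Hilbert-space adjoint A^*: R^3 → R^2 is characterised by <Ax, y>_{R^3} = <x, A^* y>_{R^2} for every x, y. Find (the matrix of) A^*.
A^* = A^T =
[[0, 0, 1],
 [-3, 1, 3]]

For real matrices with standard dot products, the defining identity <Ax, y> = <x, A^* y> gives (Ax)^T y = x^T (A^*) y, i.e. x^T A^T y = x^T (A^*) y. Since this holds for all x, y, we must have A^* = A^T. Therefore
A^* =
[[0, 0, 1],
 [-3, 1, 3]].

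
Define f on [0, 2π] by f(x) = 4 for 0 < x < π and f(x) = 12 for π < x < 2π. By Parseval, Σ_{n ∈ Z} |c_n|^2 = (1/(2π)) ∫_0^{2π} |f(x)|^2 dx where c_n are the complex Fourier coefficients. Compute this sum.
Σ |c_n|^2 = 80

Parseval equates the L^2 energy of f (normalised by 1/(2π)) with the ℓ^2 sum of its Fourier coefficients: (1/(2π)) ∫_0^{2π} |f|^2 = Σ |c_n|^2.
Compute the left side: (1/(2π)) [∫_0^π 4^2 dx + ∫_π^{2π} 12^2 dx] = (1/(2π)) · (16π + 144π) = (16 + 144)/2 = 80.
So Σ_{n ∈ Z} |c_n|^2 = 80.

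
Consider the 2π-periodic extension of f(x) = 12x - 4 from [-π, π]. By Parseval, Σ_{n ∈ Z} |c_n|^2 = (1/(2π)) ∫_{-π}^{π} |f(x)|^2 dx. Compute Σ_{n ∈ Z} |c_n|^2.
Σ |c_n|^2 = 48π^2 + 16

Expand and integrate term by term over [-π, π]:
  ∫ (12x)^2 dx = 144·(2π^3/3); ∫ 2·12·(-4)·x dx = 0 (odd integrand); ∫ (-4)^2 dx = 16·2π.
So (1/(2π)) ∫_{-π}^{π} (12x - 4)^2 dx = 144π^2/3 + 16 = 48π^2 + 16.
Parseval ⇒ Σ |c_n|^2 = 48π^2 + 16.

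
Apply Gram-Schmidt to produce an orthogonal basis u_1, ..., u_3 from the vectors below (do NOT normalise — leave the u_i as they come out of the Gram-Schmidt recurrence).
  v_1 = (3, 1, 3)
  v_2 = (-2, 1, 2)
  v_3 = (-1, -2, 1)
Orthogonal basis:
  u_1 = (3, 1, 3)
  u_2 = (-41/19, 18/19, 35/19)
  u_3 = (-3/17, -36/17, 15/17)

Apply the Gram-Schmidt recurrence
  u_1 = v_1
  u_i = v_i − Σ_{j<i} ((v_i · u_j) / (u_j · u_j)) · u_j.

Step by step this gives:
  u_1 = (3, 1, 3)
  u_2 = (-41/19, 18/19, 35/19)
  u_3 = (-3/17, -36/17, 15/17)

Orthogonality check:
  u_2 · u_1 = 0 (should be 0)
  u_3 · u_1 = 0 (should be 0)
  u_3 · u_2 = 0 (should be 0)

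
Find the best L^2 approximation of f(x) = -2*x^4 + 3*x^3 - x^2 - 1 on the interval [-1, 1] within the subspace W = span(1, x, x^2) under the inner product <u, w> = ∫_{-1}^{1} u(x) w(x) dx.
g(x) = -19*x^2/7 + 9*x/5 - 29/35

The best approximation g ∈ W is the orthogonal projection of f onto W. Writing g = a_0 + a_1 x + a_2 x^2, the coefficients solve the normal equations G · a = b where
  G_{ij} = <φ_i, φ_j> and b_i = <f, φ_i>, with φ_0 = 1, φ_1 = x, φ_2 = x^2.
G =
  [2, 0, 2/3]
  [0, 2/3, 0]
  [2/3, 0, 2/5],
b = (-52/15, 6/5, -172/105).
Solving gives a_0 = -29/35, a_1 = 9/5, a_2 = -19/7, so
  g(x) = -19*x^2/7 + 9*x/5 - 29/35.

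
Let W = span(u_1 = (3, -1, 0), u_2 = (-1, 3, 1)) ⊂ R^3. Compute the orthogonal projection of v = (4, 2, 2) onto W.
proj_W(v) = (151/37, 83/37, 50/37)

Set up U = [u_1 | ... | u_2] ∈ R^(3×2). The projector onto W = col(U) is P = U (U^T U)^(-1) U^T.
Compute U^T U =
  [10, -6]
  [-6, 11],
and U^T v = (10, 4).
Solve U^T U · c = U^T v for the coefficients: c = (67/37, 50/37). The projection is proj_W(v) = U c.
Check: (v - proj_W(v)) · u_1 = 0  (should be 0).
Check: (v - proj_W(v)) · u_2 = 0  (should be 0).
Result: proj_W(v) = (151/37, 83/37, 50/37).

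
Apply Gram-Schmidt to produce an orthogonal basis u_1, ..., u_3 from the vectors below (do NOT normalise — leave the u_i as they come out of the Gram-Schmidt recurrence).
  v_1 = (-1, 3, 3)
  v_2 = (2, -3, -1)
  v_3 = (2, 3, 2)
Orthogonal basis:
  u_1 = (-1, 3, 3)
  u_2 = (24/19, -15/19, 23/19)
  u_3 = (9/5, 3/2, -9/10)

Apply the Gram-Schmidt recurrence
  u_1 = v_1
  u_i = v_i − Σ_{j<i} ((v_i · u_j) / (u_j · u_j)) · u_j.

Step by step this gives:
  u_1 = (-1, 3, 3)
  u_2 = (24/19, -15/19, 23/19)
  u_3 = (9/5, 3/2, -9/10)

Orthogonality check:
  u_2 · u_1 = 0 (should be 0)
  u_3 · u_1 = 0 (should be 0)
  u_3 · u_2 = 0 (should be 0)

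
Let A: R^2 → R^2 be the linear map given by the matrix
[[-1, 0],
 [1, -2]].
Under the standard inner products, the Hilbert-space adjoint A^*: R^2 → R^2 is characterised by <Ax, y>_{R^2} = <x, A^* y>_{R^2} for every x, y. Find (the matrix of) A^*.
A^* = A^T =
[[-1, 1],
 [0, -2]]

For real matrices with standard dot products, the defining identity <Ax, y> = <x, A^* y> gives (Ax)^T y = x^T (A^*) y, i.e. x^T A^T y = x^T (A^*) y. Since this holds for all x, y, we must have A^* = A^T. Therefore
A^* =
[[-1, 1],
 [0, -2]].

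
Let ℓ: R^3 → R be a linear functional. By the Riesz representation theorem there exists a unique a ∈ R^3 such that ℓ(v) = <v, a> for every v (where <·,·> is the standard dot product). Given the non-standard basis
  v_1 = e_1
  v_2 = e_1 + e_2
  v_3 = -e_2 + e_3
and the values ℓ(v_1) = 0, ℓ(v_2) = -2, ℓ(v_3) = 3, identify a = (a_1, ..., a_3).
a = (0, -2, 1)

Write a = (a_1, ..., a_3) in the standard basis. For each basis vector v_i, ℓ(v_i) = <v_i, a> is a linear equation in the a_j's. Collect the n equations into a matrix system V a = ℓ, where row i of V is v_i (expressed in the standard basis). Since V is invertible (lower-triangular with 1s on the diagonal, up to permutation), solve by back-substitution:
  V =
[[1, 0, 0],
 [1, 1, 0],
 [0, -1, 1]]
  V a = (0, -2, 3)
Solving gives a = (0, -2, 1).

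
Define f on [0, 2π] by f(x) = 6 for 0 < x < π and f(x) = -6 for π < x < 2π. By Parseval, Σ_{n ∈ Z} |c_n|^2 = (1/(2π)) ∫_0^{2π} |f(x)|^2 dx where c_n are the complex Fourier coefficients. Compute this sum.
Σ |c_n|^2 = 36

Parseval equates the L^2 energy of f (normalised by 1/(2π)) with the ℓ^2 sum of its Fourier coefficients: (1/(2π)) ∫_0^{2π} |f|^2 = Σ |c_n|^2.
Compute the left side: (1/(2π)) [∫_0^π 6^2 dx + ∫_π^{2π} (-6)^2 dx] = (1/(2π)) · (36π + 36π) = (36 + 36)/2 = 36.
So Σ_{n ∈ Z} |c_n|^2 = 36.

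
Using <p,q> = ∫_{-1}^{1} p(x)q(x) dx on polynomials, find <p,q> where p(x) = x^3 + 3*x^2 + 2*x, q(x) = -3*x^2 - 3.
<p,q> = -48/5

Expand the product: p(x)·q(x) = -3*x^5 - 9*x^4 - 9*x^3 - 9*x^2 - 6*x.
∫_{-1}^{1} of each monomial x^k gives [2/(k+1) if k even, 0 if k odd]. Integrating term-by-term (or equivalently evaluating the antiderivative F(x) = -x^6/2 - 9*x^5/5 - 9*x^4/4 - 3*x^3 - 3*x^2 at the endpoints):
  F(1) − F(−1) = -211/20 − (-19/20) = -48/5.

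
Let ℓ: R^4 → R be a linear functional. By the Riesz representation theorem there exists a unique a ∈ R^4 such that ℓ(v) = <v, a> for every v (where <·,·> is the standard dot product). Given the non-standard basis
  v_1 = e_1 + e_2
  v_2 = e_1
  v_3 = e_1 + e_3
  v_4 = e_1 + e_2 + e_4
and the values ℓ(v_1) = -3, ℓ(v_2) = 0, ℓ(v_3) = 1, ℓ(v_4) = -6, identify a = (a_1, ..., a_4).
a = (0, -3, 1, -3)

Write a = (a_1, ..., a_4) in the standard basis. For each basis vector v_i, ℓ(v_i) = <v_i, a> is a linear equation in the a_j's. Collect the n equations into a matrix system V a = ℓ, where row i of V is v_i (expressed in the standard basis). Since V is invertible (lower-triangular with 1s on the diagonal, up to permutation), solve by back-substitution:
  V =
[[1, 1, 0, 0],
 [1, 0, 0, 0],
 [1, 0, 1, 0],
 [1, 1, 0, 1]]
  V a = (-3, 0, 1, -6)
Solving gives a = (0, -3, 1, -3).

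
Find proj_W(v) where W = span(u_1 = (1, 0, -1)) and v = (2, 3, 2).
proj_W(v) = (0, 0, 0)

Set up U = [u_1 | ... | u_1] ∈ R^(3×1). The projector onto W = col(U) is P = U (U^T U)^(-1) U^T.
Compute U^T U =
  [2],
and U^T v = (0).
Solve U^T U · c = U^T v for the coefficients: c = (0). The projection is proj_W(v) = U c.
Check: (v - proj_W(v)) · u_1 = 0  (should be 0).
Result: proj_W(v) = (0, 0, 0).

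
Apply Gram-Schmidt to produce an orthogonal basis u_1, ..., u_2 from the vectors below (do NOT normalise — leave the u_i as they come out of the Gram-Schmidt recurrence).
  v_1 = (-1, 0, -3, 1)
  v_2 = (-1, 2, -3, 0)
Orthogonal basis:
  u_1 = (-1, 0, -3, 1)
  u_2 = (-1/11, 2, -3/11, -10/11)

Apply the Gram-Schmidt recurrence
  u_1 = v_1
  u_i = v_i − Σ_{j<i} ((v_i · u_j) / (u_j · u_j)) · u_j.

Step by step this gives:
  u_1 = (-1, 0, -3, 1)
  u_2 = (-1/11, 2, -3/11, -10/11)

Orthogonality check:
  u_2 · u_1 = 0 (should be 0)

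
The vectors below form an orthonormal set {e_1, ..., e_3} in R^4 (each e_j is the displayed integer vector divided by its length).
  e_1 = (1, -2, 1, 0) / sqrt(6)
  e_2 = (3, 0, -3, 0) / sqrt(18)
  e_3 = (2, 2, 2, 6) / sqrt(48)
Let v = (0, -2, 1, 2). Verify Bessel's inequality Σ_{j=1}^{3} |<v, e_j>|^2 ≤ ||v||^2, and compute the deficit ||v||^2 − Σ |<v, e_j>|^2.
Σ |<v, e_j>|^2 = 27/4; ||v||^2 = 9; deficit = 9/4

Write each e_j = u_j / sqrt(<u_j, u_j>) where u_j is the displayed integer vector. Then <v, e_j> = <v, u_j> / sqrt(<u_j, u_j>), so |<v, e_j>|^2 = <v, u_j>^2 / <u_j, u_j>.
Coefficients: <v, e_1> = 5/sqrt(6), <v, e_2> = -3/sqrt(18), <v, e_3> = 10/sqrt(48).
Square and sum: Σ |<v, e_j>|^2 = 27/4.
Compute ||v||^2 = v·v = 9.
Deficit = 9 − 27/4 = 9/4 ≥ 0, confirming Bessel's inequality. (The deficit equals ||v − Σ <v,e_j> e_j||^2, the squared distance from v to span{e_j}.)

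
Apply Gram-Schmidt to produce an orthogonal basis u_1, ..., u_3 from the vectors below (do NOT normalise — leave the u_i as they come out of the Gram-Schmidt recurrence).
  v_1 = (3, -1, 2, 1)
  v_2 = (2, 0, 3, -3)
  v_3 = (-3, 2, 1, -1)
Orthogonal basis:
  u_1 = (3, -1, 2, 1)
  u_2 = (1/5, 3/5, 9/5, -18/5)
  u_3 = (-89/83, 278/249, 419/249, 241/249)

Apply the Gram-Schmidt recurrence
  u_1 = v_1
  u_i = v_i − Σ_{j<i} ((v_i · u_j) / (u_j · u_j)) · u_j.

Step by step this gives:
  u_1 = (3, -1, 2, 1)
  u_2 = (1/5, 3/5, 9/5, -18/5)
  u_3 = (-89/83, 278/249, 419/249, 241/249)

Orthogonality check:
  u_2 · u_1 = 0 (should be 0)
  u_3 · u_1 = 0 (should be 0)
  u_3 · u_2 = 0 (should be 0)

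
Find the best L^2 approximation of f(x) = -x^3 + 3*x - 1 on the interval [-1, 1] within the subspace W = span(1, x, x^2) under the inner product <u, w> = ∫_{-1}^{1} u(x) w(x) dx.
g(x) = 12*x/5 - 1

The best approximation g ∈ W is the orthogonal projection of f onto W. Writing g = a_0 + a_1 x + a_2 x^2, the coefficients solve the normal equations G · a = b where
  G_{ij} = <φ_i, φ_j> and b_i = <f, φ_i>, with φ_0 = 1, φ_1 = x, φ_2 = x^2.
G =
  [2, 0, 2/3]
  [0, 2/3, 0]
  [2/3, 0, 2/5],
b = (-2, 8/5, -2/3).
Solving gives a_0 = -1, a_1 = 12/5, a_2 = 0, so
  g(x) = 12*x/5 - 1.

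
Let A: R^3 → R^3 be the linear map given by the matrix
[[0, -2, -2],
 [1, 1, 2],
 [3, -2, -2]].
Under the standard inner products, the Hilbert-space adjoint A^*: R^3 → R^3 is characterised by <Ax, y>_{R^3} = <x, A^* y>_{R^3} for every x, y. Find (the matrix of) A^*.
A^* = A^T =
[[0, 1, 3],
 [-2, 1, -2],
 [-2, 2, -2]]

For real matrices with standard dot products, the defining identity <Ax, y> = <x, A^* y> gives (Ax)^T y = x^T (A^*) y, i.e. x^T A^T y = x^T (A^*) y. Since this holds for all x, y, we must have A^* = A^T. Therefore
A^* =
[[0, 1, 3],
 [-2, 1, -2],
 [-2, 2, -2]].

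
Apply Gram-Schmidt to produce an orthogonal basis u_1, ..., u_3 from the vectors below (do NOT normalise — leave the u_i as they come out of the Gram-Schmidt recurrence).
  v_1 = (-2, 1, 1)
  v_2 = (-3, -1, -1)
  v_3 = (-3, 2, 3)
Orthogonal basis:
  u_1 = (-2, 1, 1)
  u_2 = (-5/3, -5/3, -5/3)
  u_3 = (0, -1/2, 1/2)

Apply the Gram-Schmidt recurrence
  u_1 = v_1
  u_i = v_i − Σ_{j<i} ((v_i · u_j) / (u_j · u_j)) · u_j.

Step by step this gives:
  u_1 = (-2, 1, 1)
  u_2 = (-5/3, -5/3, -5/3)
  u_3 = (0, -1/2, 1/2)

Orthogonality check:
  u_2 · u_1 = 0 (should be 0)
  u_3 · u_1 = 0 (should be 0)
  u_3 · u_2 = 0 (should be 0)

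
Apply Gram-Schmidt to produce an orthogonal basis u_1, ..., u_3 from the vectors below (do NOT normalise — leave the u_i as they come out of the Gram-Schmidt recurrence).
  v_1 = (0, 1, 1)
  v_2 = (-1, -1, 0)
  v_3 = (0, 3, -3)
Orthogonal basis:
  u_1 = (0, 1, 1)
  u_2 = (-1, -1/2, 1/2)
  u_3 = (-2, 2, -2)

Apply the Gram-Schmidt recurrence
  u_1 = v_1
  u_i = v_i − Σ_{j<i} ((v_i · u_j) / (u_j · u_j)) · u_j.

Step by step this gives:
  u_1 = (0, 1, 1)
  u_2 = (-1, -1/2, 1/2)
  u_3 = (-2, 2, -2)

Orthogonality check:
  u_2 · u_1 = 0 (should be 0)
  u_3 · u_1 = 0 (should be 0)
  u_3 · u_2 = 0 (should be 0)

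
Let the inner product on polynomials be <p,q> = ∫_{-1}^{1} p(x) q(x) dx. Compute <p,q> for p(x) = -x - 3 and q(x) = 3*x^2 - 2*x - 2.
<p,q> = 22/3

Expand the product: p(x)·q(x) = -3*x^3 - 7*x^2 + 8*x + 6.
∫_{-1}^{1} of each monomial x^k gives [2/(k+1) if k even, 0 if k odd]. Integrating term-by-term (or equivalently evaluating the antiderivative F(x) = -3*x^4/4 - 7*x^3/3 + 4*x^2 + 6*x at the endpoints):
  F(1) − F(−1) = 83/12 − (-5/12) = 22/3.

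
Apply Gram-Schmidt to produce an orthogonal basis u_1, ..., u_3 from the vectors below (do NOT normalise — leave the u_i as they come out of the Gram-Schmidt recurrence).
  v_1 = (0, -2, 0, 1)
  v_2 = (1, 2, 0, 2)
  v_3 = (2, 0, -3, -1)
Orthogonal basis:
  u_1 = (0, -2, 0, 1)
  u_2 = (1, 6/5, 0, 12/5)
  u_3 = (84/41, -14/41, -3, -28/41)

Apply the Gram-Schmidt recurrence
  u_1 = v_1
  u_i = v_i − Σ_{j<i} ((v_i · u_j) / (u_j · u_j)) · u_j.

Step by step this gives:
  u_1 = (0, -2, 0, 1)
  u_2 = (1, 6/5, 0, 12/5)
  u_3 = (84/41, -14/41, -3, -28/41)

Orthogonality check:
  u_2 · u_1 = 0 (should be 0)
  u_3 · u_1 = 0 (should be 0)
  u_3 · u_2 = 0 (should be 0)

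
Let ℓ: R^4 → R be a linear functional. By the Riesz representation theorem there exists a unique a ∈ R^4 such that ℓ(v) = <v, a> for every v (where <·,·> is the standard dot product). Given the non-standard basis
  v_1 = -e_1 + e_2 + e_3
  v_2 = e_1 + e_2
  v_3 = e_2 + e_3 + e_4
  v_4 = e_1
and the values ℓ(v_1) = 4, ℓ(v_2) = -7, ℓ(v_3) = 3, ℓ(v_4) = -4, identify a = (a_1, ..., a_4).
a = (-4, -3, 3, 3)

Write a = (a_1, ..., a_4) in the standard basis. For each basis vector v_i, ℓ(v_i) = <v_i, a> is a linear equation in the a_j's. Collect the n equations into a matrix system V a = ℓ, where row i of V is v_i (expressed in the standard basis). Since V is invertible (lower-triangular with 1s on the diagonal, up to permutation), solve by back-substitution:
  V =
[[-1, 1, 1, 0],
 [1, 1, 0, 0],
 [0, 1, 1, 1],
 [1, 0, 0, 0]]
  V a = (4, -7, 3, -4)
Solving gives a = (-4, -3, 3, 3).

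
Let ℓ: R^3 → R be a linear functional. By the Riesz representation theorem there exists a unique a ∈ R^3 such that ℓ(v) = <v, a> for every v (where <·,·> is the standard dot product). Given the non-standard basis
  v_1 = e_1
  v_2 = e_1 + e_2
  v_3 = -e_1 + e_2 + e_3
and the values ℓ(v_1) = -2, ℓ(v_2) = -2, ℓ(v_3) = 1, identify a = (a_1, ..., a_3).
a = (-2, 0, -1)

Write a = (a_1, ..., a_3) in the standard basis. For each basis vector v_i, ℓ(v_i) = <v_i, a> is a linear equation in the a_j's. Collect the n equations into a matrix system V a = ℓ, where row i of V is v_i (expressed in the standard basis). Since V is invertible (lower-triangular with 1s on the diagonal, up to permutation), solve by back-substitution:
  V =
[[1, 0, 0],
 [1, 1, 0],
 [-1, 1, 1]]
  V a = (-2, -2, 1)
Solving gives a = (-2, 0, -1).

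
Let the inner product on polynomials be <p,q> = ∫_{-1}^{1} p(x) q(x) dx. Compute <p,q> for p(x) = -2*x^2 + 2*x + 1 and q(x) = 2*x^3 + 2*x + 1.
<p,q> = 74/15

Expand the product: p(x)·q(x) = -4*x^5 + 4*x^4 - 2*x^3 + 2*x^2 + 4*x + 1.
∫_{-1}^{1} of each monomial x^k gives [2/(k+1) if k even, 0 if k odd]. Integrating term-by-term (or equivalently evaluating the antiderivative F(x) = -2*x^6/3 + 4*x^5/5 - x^4/2 + 2*x^3/3 + 2*x^2 + x at the endpoints):
  F(1) − F(−1) = 33/10 − (-49/30) = 74/15.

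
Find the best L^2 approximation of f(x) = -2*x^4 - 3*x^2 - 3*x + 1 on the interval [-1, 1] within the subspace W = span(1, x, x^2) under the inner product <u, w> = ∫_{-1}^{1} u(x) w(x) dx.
g(x) = -33*x^2/7 - 3*x + 41/35

The best approximation g ∈ W is the orthogonal projection of f onto W. Writing g = a_0 + a_1 x + a_2 x^2, the coefficients solve the normal equations G · a = b where
  G_{ij} = <φ_i, φ_j> and b_i = <f, φ_i>, with φ_0 = 1, φ_1 = x, φ_2 = x^2.
G =
  [2, 0, 2/3]
  [0, 2/3, 0]
  [2/3, 0, 2/5],
b = (-4/5, -2, -116/105).
Solving gives a_0 = 41/35, a_1 = -3, a_2 = -33/7, so
  g(x) = -33*x^2/7 - 3*x + 41/35.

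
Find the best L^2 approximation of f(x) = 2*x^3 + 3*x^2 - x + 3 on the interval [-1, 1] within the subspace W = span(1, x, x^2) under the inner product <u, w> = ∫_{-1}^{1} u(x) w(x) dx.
g(x) = 3*x^2 + x/5 + 3

The best approximation g ∈ W is the orthogonal projection of f onto W. Writing g = a_0 + a_1 x + a_2 x^2, the coefficients solve the normal equations G · a = b where
  G_{ij} = <φ_i, φ_j> and b_i = <f, φ_i>, with φ_0 = 1, φ_1 = x, φ_2 = x^2.
G =
  [2, 0, 2/3]
  [0, 2/3, 0]
  [2/3, 0, 2/5],
b = (8, 2/15, 16/5).
Solving gives a_0 = 3, a_1 = 1/5, a_2 = 3, so
  g(x) = 3*x^2 + x/5 + 3.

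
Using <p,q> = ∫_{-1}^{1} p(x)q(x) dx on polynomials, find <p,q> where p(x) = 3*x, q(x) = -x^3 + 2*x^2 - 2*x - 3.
<p,q> = -26/5

Expand the product: p(x)·q(x) = -3*x^4 + 6*x^3 - 6*x^2 - 9*x.
∫_{-1}^{1} of each monomial x^k gives [2/(k+1) if k even, 0 if k odd]. Integrating term-by-term (or equivalently evaluating the antiderivative F(x) = -3*x^5/5 + 3*x^4/2 - 2*x^3 - 9*x^2/2 at the endpoints):
  F(1) − F(−1) = -28/5 − (-2/5) = -26/5.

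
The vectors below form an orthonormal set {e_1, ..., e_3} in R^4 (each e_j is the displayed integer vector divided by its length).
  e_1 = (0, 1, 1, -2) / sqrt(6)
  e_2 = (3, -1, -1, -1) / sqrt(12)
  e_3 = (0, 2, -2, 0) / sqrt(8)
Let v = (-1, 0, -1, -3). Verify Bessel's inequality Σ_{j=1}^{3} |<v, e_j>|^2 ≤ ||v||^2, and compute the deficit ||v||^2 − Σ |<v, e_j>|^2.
Σ |<v, e_j>|^2 = 19/4; ||v||^2 = 11; deficit = 25/4

Write each e_j = u_j / sqrt(<u_j, u_j>) where u_j is the displayed integer vector. Then <v, e_j> = <v, u_j> / sqrt(<u_j, u_j>), so |<v, e_j>|^2 = <v, u_j>^2 / <u_j, u_j>.
Coefficients: <v, e_1> = 5/sqrt(6), <v, e_2> = 1/sqrt(12), <v, e_3> = 2/sqrt(8).
Square and sum: Σ |<v, e_j>|^2 = 19/4.
Compute ||v||^2 = v·v = 11.
Deficit = 11 − 19/4 = 25/4 ≥ 0, confirming Bessel's inequality. (The deficit equals ||v − Σ <v,e_j> e_j||^2, the squared distance from v to span{e_j}.)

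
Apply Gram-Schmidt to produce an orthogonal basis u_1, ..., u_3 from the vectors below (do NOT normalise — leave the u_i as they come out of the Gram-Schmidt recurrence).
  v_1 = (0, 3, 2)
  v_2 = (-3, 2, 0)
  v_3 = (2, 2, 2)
Orthogonal basis:
  u_1 = (0, 3, 2)
  u_2 = (-3, 8/13, -12/13)
  u_3 = (8/133, 12/133, -18/133)

Apply the Gram-Schmidt recurrence
  u_1 = v_1
  u_i = v_i − Σ_{j<i} ((v_i · u_j) / (u_j · u_j)) · u_j.

Step by step this gives:
  u_1 = (0, 3, 2)
  u_2 = (-3, 8/13, -12/13)
  u_3 = (8/133, 12/133, -18/133)

Orthogonality check:
  u_2 · u_1 = 0 (should be 0)
  u_3 · u_1 = 0 (should be 0)
  u_3 · u_2 = 0 (should be 0)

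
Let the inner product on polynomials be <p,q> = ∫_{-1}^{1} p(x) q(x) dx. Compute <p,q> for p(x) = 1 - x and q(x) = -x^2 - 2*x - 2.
<p,q> = -10/3

Expand the product: p(x)·q(x) = x^3 + x^2 - 2.
∫_{-1}^{1} of each monomial x^k gives [2/(k+1) if k even, 0 if k odd]. Integrating term-by-term (or equivalently evaluating the antiderivative F(x) = x^4/4 + x^3/3 - 2*x at the endpoints):
  F(1) − F(−1) = -17/12 − (23/12) = -10/3.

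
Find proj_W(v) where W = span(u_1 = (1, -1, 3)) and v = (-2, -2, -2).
proj_W(v) = (-6/11, 6/11, -18/11)

Set up U = [u_1 | ... | u_1] ∈ R^(3×1). The projector onto W = col(U) is P = U (U^T U)^(-1) U^T.
Compute U^T U =
  [11],
and U^T v = (-6).
Solve U^T U · c = U^T v for the coefficients: c = (-6/11). The projection is proj_W(v) = U c.
Check: (v - proj_W(v)) · u_1 = 0  (should be 0).
Result: proj_W(v) = (-6/11, 6/11, -18/11).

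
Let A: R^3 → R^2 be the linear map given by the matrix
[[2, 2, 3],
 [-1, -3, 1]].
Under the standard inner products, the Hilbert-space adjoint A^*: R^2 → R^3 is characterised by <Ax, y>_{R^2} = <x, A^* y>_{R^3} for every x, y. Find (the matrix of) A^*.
A^* = A^T =
[[2, -1],
 [2, -3],
 [3, 1]]

For real matrices with standard dot products, the defining identity <Ax, y> = <x, A^* y> gives (Ax)^T y = x^T (A^*) y, i.e. x^T A^T y = x^T (A^*) y. Since this holds for all x, y, we must have A^* = A^T. Therefore
A^* =
[[2, -1],
 [2, -3],
 [3, 1]].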